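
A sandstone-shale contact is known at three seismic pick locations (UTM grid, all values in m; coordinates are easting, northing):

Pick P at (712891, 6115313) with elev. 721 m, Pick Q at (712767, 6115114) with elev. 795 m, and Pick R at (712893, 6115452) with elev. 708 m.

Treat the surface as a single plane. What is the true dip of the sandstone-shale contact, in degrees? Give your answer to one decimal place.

Let the plane be z = a·easting + b·northing + c.
Pick Q−Pick P: −124a − 199b = 74;  Pick R−Pick P: 2a + 139b = −13.
Solving gives a = −0.45724, b = −0.08695.
Gradient magnitude |∇z| = √(a² + b²) = √(0.20907 + 0.00756) = 0.46543.
True dip = arctan(0.46543) = 25.0°, dipping toward E (azimuth ≈ 079°).

25.0°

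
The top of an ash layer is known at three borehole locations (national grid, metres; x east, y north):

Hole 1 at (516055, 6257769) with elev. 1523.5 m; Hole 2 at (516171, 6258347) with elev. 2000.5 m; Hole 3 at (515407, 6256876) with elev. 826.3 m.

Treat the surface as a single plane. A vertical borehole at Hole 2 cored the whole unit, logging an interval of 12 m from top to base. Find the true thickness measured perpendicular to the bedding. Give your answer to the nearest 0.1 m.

Two edge vectors: Hole 1→Hole 2 = (116, 578, 477), Hole 1→Hole 3 = (-648, -893, -697.2).
Normal n = (Hole 1→Hole 2) × (Hole 1→Hole 3) = (22979.4, -228220.8, 270956).
So ∂z/∂x = −n_x/n_z = −0.08481 and ∂z/∂y = −n_y/n_z = 0.84228.
|∇z| = √(a²+b²) = 0.84654, so dip δ = arctan(0.84654) = 40.25°.
True thickness = vertical thickness × cos δ = 12 × cos 40.25° = 9.2 m.

9.2 m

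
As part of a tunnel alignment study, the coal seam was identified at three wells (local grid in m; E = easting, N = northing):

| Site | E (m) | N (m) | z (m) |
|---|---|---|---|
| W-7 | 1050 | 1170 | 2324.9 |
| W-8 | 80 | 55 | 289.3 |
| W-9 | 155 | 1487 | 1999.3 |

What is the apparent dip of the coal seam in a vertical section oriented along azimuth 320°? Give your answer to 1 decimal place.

21.2°

Let the plane be z = a·E + b·N + c.
W-8−W-7: −970a − 1115b = −2035.6;  W-9−W-7: −895a + 317b = −325.6.
Solving gives a = 0.77242, b = 1.15368.
Unit vector along 320° is (sin 320°, cos 320°) = (-0.6428, 0.7660).
Slope in that direction = a·(-0.6428) + b·(0.7660) = 0.38727.
Apparent dip = arctan|0.38727| = 21.2° (true dip is 54.2°, so apparent ≤ true as expected).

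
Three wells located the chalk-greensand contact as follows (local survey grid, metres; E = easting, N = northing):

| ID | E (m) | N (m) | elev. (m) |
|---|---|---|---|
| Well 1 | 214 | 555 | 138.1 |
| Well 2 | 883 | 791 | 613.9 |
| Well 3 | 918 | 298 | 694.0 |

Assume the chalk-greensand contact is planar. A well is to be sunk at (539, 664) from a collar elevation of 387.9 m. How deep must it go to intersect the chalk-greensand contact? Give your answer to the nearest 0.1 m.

Two edge vectors: Well 1→Well 2 = (669, 236, 475.8), Well 1→Well 3 = (704, -257, 555.9).
Normal n = (Well 1→Well 2) × (Well 1→Well 3) = (253473, -36933.9, -338077).
So ∂z/∂E = −n_x/n_z = 0.74975 and ∂z/∂N = −n_y/n_z = −0.10925.
Intercept c from Well 1: 138.1 − 160.45 + 60.63 = 38.29.
At (539, 664): z_contact = 404.11 − 72.54 + 38.29 = 369.86 m.
Depth below ground = 387.9 − 369.86 = 18.0 m.

18.0 m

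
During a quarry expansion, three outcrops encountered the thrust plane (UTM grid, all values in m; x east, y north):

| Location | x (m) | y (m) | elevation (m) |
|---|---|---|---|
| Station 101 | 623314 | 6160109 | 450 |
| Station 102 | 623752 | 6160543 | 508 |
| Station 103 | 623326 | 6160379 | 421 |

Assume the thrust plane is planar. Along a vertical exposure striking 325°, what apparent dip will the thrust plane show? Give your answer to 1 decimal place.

13.5°

Let the plane be z = a·x + b·y + c.
Station 102−Station 101: 438a + 434b = 58;  Station 103−Station 101: 12a + 270b = −29.
Solving gives a = 0.24985, b = −0.11851.
Unit vector along 325° is (sin 325°, cos 325°) = (-0.5736, 0.8192).
Slope in that direction = a·(-0.5736) + b·(0.8192) = −0.24039.
Apparent dip = arctan|0.24039| = 13.5° (true dip is 15.5°, so apparent ≤ true as expected).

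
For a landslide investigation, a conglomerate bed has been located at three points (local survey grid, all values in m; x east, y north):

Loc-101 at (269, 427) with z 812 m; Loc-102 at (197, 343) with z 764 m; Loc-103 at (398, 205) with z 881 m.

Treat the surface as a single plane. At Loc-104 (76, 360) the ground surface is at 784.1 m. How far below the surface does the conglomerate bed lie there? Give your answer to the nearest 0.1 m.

93.5 m

Two edge vectors: Loc-101→Loc-102 = (-72, -84, -48), Loc-101→Loc-103 = (129, -222, 69).
Normal n = (Loc-101→Loc-102) × (Loc-101→Loc-103) = (-16452, -1224, 26820).
So ∂z/∂x = −n_x/n_z = 0.61342 and ∂z/∂y = −n_y/n_z = 0.04564.
Intercept c from Loc-101: 812 − 165.01 − 19.49 = 627.50.
At (76, 360): z_contact = 46.62 + 16.43 + 627.50 = 690.55 m.
Depth below ground = 784.1 − 690.55 = 93.5 m.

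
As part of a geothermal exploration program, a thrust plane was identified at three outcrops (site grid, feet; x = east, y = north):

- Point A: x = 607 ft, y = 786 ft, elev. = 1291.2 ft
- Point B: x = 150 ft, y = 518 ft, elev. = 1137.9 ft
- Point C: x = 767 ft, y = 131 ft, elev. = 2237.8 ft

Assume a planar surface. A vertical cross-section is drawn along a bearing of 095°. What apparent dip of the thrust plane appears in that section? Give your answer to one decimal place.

Let the plane be z = a·x + b·y + c.
Point B−Point A: −457a − 268b = −153.3;  Point C−Point A: 160a − 655b = 946.6.
Solving gives a = 1.03473, b = −1.19243.
Unit vector along 095° is (sin 95°, cos 95°) = (0.9962, -0.0872).
Slope in that direction = a·(0.9962) + b·(-0.0872) = 1.13472.
Apparent dip = arctan|1.13472| = 48.6° (true dip is 57.6°, so apparent ≤ true as expected).

48.6°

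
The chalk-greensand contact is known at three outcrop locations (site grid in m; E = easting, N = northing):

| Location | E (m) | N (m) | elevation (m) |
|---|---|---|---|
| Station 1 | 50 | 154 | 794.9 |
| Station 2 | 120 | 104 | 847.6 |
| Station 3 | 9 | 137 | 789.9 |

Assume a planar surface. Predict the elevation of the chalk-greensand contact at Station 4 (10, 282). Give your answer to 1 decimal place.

709.2 m

Two edge vectors: Station 1→Station 2 = (70, -50, 52.7), Station 1→Station 3 = (-41, -17, -5).
Normal n = (Station 1→Station 2) × (Station 1→Station 3) = (1145.9, -1810.7, -3240).
So ∂z/∂E = −n_x/n_z = 0.35367 and ∂z/∂N = −n_y/n_z = −0.55886.
Intercept c from Station 1: 794.9 − 17.68 + 86.06 = 863.28.
At (10, 282): z = 3.5 − 157.6 + 863.28 = 709.2 m.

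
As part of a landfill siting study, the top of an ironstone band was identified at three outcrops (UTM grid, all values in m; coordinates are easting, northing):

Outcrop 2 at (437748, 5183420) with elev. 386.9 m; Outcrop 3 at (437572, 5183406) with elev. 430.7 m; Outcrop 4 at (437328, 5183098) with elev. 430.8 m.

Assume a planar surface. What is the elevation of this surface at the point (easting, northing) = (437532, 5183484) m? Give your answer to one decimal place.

457.7 m

Let the plane be z = a·easting + b·northing + c.
Outcrop 3−Outcrop 2: −176a − 14b = 43.8;  Outcrop 4−Outcrop 2: −420a − 322b = 43.9.
Solving gives a = −0.265573319, b = 0.210064577.
Then c = 386.9 − a·437748 − b·5183420 = −972211.84.
At (437532, 5183484): z = −116196.8 + 1088866.4 − 972211.84 = 457.7 m.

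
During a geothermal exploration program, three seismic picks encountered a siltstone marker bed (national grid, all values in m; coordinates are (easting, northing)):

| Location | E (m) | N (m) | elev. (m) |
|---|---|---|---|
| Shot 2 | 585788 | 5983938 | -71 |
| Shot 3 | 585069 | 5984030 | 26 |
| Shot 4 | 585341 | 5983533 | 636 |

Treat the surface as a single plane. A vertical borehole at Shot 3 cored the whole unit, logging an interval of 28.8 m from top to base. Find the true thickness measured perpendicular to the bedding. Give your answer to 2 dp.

Let the plane be z = a·E + b·N + c.
Shot 3−Shot 2: −719a + 92b = 97;  Shot 4−Shot 2: −447a − 405b = 707.
Solving gives a = −0.31394, b = −1.39918.
|∇z| = √(a²+b²) = 1.43397, so dip δ = arctan(1.43397) = 55.11°.
True thickness = vertical thickness × cos δ = 28.8 × cos 55.11° = 16.47 m.

16.47 m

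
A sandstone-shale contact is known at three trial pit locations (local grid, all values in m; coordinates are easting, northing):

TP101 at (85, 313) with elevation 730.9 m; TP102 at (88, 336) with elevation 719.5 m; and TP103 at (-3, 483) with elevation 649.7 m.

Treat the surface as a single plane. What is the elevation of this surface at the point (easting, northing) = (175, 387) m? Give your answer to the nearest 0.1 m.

692.0 m

Let the plane be z = a·easting + b·northing + c.
TP102−TP101: 3a + 23b = −11.4;  TP103−TP101: −88a + 170b = −81.2.
Solving gives a = −0.02778, b = −0.49203.
Then c = 730.9 − a·85 − b·313 = 887.27.
At (175, 387): z = −4.9 − 190.4 + 887.27 = 692.0 m.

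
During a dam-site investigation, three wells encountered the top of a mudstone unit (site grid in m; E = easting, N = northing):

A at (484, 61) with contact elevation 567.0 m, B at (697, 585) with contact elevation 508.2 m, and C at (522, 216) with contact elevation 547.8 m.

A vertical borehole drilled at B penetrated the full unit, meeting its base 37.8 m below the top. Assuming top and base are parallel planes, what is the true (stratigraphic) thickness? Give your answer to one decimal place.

Let the plane be z = a·E + b·N + c.
B−A: 213a + 524b = −58.8;  C−A: 38a + 155b = −19.2.
Solving gives a = 0.07226, b = −0.14159.
|∇z| = √(a²+b²) = 0.15896, so dip δ = arctan(0.15896) = 9.03°.
True thickness = vertical thickness × cos δ = 37.8 × cos 9.03° = 37.3 m.

37.3 m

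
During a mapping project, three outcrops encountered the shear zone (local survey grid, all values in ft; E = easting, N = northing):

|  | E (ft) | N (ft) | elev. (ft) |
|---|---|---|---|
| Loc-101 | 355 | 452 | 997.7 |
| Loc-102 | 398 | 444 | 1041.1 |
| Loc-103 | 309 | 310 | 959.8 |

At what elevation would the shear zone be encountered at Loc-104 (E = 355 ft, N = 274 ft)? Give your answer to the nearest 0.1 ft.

Let the plane be z = a·E + b·N + c.
Loc-102−Loc-101: 43a − 8b = 43.4;  Loc-103−Loc-101: −46a − 142b = −37.9.
Solving gives a = 0.99876, b = −0.05664.
Then c = 997.7 − a·355 − b·452 = 668.74.
At (355, 274): z = 354.6 − 15.5 + 668.74 = 1007.8 ft.

1007.8 ft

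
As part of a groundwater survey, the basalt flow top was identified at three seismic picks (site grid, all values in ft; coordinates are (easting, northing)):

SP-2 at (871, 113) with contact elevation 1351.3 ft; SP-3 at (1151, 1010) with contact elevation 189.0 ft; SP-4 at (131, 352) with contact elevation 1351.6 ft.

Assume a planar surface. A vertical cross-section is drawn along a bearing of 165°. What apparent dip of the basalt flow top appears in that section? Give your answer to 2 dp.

Let the plane be z = a·E + b·N + c.
SP-3−SP-2: 280a + 897b = −1162.3;  SP-4−SP-2: −740a + 239b = 0.3.
Solving gives a = −0.38054, b = −1.17698.
Unit vector along 165° is (sin 165°, cos 165°) = (0.2588, -0.9659).
Slope in that direction = a·(0.2588) + b·(-0.9659) = 1.03838.
Apparent dip = arctan|1.03838| = 46.08° (true dip is 51.0°, so apparent ≤ true as expected).

46.08°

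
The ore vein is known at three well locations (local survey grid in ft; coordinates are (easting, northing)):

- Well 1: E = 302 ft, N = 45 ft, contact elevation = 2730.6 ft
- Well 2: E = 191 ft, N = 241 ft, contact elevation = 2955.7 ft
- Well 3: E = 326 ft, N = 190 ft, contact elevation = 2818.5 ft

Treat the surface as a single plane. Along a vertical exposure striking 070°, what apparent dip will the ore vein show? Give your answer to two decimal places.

Two edge vectors: Well 1→Well 2 = (-111, 196, 225.1), Well 1→Well 3 = (24, 145, 87.9).
Normal n = (Well 1→Well 2) × (Well 1→Well 3) = (-15411.1, 15159.3, -20799).
So ∂z/∂E = −n_x/n_z = −0.74095 and ∂z/∂N = −n_y/n_z = 0.72885.
Unit vector along 070° is (sin 70°, cos 70°) = (0.9397, 0.3420).
Slope in that direction = a·(0.9397) + b·(0.3420) = −0.44699.
Apparent dip = arctan|0.44699| = 24.08° (true dip is 46.1°, so apparent ≤ true as expected).

24.08°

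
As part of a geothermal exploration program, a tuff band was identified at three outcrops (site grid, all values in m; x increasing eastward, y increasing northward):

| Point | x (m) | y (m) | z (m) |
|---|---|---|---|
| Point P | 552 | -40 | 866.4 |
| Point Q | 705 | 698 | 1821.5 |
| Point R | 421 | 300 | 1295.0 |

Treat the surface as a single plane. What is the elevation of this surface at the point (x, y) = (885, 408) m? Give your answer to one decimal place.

1459.8 m

Two edge vectors: Point P→Point Q = (153, 738, 955.1), Point P→Point R = (-131, 340, 428.6).
Normal n = (Point P→Point Q) × (Point P→Point R) = (-8427.2, -190693.9, 148698).
So ∂z/∂x = −n_x/n_z = 0.05667 and ∂z/∂y = −n_y/n_z = 1.28242.
Intercept c from Point P: 866.4 − 31.28 + 51.30 = 886.41.
At (885, 408): z = 50.2 + 523.2 + 886.41 = 1459.8 m.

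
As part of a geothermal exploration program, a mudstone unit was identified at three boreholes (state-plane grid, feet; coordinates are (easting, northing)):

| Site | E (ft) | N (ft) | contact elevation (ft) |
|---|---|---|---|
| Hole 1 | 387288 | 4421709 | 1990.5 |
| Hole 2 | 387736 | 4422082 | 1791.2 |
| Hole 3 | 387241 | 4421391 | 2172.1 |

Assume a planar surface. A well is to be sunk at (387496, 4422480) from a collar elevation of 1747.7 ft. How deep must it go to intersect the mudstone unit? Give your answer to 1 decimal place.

194.2 ft

Two edge vectors: Hole 1→Hole 2 = (448, 373, -199.3), Hole 1→Hole 3 = (-47, -318, 181.6).
Normal n = (Hole 1→Hole 2) × (Hole 1→Hole 3) = (4359.4, -71989.7, -124933).
So ∂z/∂E = −n_x/n_z = 0.034893903 and ∂z/∂N = −n_y/n_z = −0.576226457.
Intercept c from Hole 1: 1990.5 − 13513.99 + 2547905.71 = 2536382.22.
At (387496, 4422480): z_contact = 13521.25 − 2548349.98 + 2536382.22 = 1553.49 ft.
Depth below ground = 1747.7 − 1553.49 = 194.2 ft.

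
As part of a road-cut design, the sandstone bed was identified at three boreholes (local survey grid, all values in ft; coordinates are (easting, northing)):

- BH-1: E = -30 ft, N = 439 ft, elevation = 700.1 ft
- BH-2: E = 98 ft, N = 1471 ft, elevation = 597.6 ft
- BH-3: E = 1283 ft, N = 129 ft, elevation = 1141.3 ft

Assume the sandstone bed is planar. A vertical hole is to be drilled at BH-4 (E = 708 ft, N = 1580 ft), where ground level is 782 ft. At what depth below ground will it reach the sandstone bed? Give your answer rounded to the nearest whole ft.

Two edge vectors: BH-1→BH-2 = (128, 1032, -102.5), BH-1→BH-3 = (1313, -310, 441.2).
Normal n = (BH-1→BH-2) × (BH-1→BH-3) = (423543.4, -191056.1, -1394696).
So ∂z/∂E = −n_x/n_z = 0.30368 and ∂z/∂N = −n_y/n_z = −0.13699.
Intercept c from BH-1: 700.1 + 9.11 + 60.14 = 769.35.
At (708, 1580): z_contact = 215.0 − 216.4 + 769.35 = 767.9 ft.
Depth below ground = 782 − 767.9 = 14 ft.

14 ft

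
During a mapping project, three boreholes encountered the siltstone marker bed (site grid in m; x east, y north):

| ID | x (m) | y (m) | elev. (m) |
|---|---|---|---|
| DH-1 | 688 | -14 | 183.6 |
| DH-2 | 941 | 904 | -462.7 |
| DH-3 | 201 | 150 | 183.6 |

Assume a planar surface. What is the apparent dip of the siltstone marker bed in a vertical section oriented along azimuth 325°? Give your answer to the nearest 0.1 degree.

Two edge vectors: DH-1→DH-2 = (253, 918, -646.3), DH-1→DH-3 = (-487, 164, 0).
Normal n = (DH-1→DH-2) × (DH-1→DH-3) = (105993.2, 314748.1, 488558).
So ∂z/∂x = −n_x/n_z = −0.21695 and ∂z/∂y = −n_y/n_z = −0.64424.
Unit vector along 325° is (sin 325°, cos 325°) = (-0.5736, 0.8192).
Slope in that direction = a·(-0.5736) + b·(0.8192) = −0.40329.
Apparent dip = arctan|0.40329| = 22.0° (true dip is 34.2°, so apparent ≤ true as expected).

22.0°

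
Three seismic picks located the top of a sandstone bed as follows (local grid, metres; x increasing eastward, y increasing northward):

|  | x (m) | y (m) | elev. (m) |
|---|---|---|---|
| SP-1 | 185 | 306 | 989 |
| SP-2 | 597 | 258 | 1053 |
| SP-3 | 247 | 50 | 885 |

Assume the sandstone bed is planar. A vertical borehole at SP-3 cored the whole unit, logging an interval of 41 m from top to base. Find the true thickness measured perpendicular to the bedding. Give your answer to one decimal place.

36.6 m

Two edge vectors: SP-1→SP-2 = (412, -48, 64), SP-1→SP-3 = (62, -256, -104).
Normal n = (SP-1→SP-2) × (SP-1→SP-3) = (21376, 46816, -102496).
So ∂z/∂x = −n_x/n_z = 0.20855 and ∂z/∂y = −n_y/n_z = 0.45676.
|∇z| = √(a²+b²) = 0.50212, so dip δ = arctan(0.50212) = 26.66°.
True thickness = vertical thickness × cos δ = 41 × cos 26.66° = 36.6 m.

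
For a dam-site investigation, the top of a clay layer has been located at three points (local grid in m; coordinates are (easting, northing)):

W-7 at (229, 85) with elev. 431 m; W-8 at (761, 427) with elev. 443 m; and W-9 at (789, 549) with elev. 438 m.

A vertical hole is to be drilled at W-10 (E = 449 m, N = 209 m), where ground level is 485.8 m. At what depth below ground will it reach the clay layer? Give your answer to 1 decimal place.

Two edge vectors: W-7→W-8 = (532, 342, 12), W-7→W-9 = (560, 464, 7).
Normal n = (W-7→W-8) × (W-7→W-9) = (-3174, 2996, 55328).
So ∂z/∂E = −n_x/n_z = 0.05737 and ∂z/∂N = −n_y/n_z = −0.05415.
Intercept c from W-7: 431 − 13.14 + 4.60 = 422.47.
At (449, 209): z_contact = 25.76 − 11.32 + 422.47 = 436.91 m.
Depth below ground = 485.8 − 436.91 = 48.9 m.

48.9 m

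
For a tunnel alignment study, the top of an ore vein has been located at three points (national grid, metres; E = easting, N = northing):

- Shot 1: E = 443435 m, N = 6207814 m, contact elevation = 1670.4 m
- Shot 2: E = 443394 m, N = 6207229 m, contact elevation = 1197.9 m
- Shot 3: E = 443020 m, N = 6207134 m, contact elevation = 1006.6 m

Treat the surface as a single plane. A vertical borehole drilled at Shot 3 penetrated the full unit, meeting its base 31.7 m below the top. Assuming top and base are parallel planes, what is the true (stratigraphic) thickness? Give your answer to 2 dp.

Let the plane be z = a·E + b·N + c.
Shot 2−Shot 1: −41a − 585b = −472.5;  Shot 3−Shot 1: −415a − 680b = −663.8.
Solving gives a = 0.31189, b = 0.78583.
|∇z| = √(a²+b²) = 0.84546, so dip δ = arctan(0.84546) = 40.21°.
True thickness = vertical thickness × cos δ = 31.7 × cos 40.21° = 24.21 m.

24.21 m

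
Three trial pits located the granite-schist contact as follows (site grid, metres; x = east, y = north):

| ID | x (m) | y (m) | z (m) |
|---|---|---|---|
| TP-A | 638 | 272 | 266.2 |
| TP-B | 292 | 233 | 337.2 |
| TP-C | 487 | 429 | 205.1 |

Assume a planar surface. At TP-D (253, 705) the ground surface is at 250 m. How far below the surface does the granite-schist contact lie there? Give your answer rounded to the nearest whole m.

Let the plane be z = a·x + b·y + c.
TP-B−TP-A: −346a − 39b = 71;  TP-C−TP-A: −151a + 157b = −61.1.
Solving gives a = −0.14556, b = −0.52917.
Then c = 266.2 − a·638 − b·272 = 503.00.
At (253, 705): z_contact = −36.8 − 373.1 + 503.00 = 93.1 m.
Depth below ground = 250 − 93.1 = 157 m.

157 m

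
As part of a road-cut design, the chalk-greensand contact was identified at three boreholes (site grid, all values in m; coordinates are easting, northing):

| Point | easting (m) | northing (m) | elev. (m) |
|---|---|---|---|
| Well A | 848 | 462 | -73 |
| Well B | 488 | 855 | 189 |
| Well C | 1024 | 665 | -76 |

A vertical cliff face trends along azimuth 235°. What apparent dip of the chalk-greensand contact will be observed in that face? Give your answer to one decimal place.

7.5°

Two edge vectors: Well A→Well B = (-360, 393, 262), Well A→Well C = (176, 203, -3).
Normal n = (Well A→Well B) × (Well A→Well C) = (-54365, 45032, -142248).
So ∂z/∂easting = −n_x/n_z = −0.38218 and ∂z/∂northing = −n_y/n_z = 0.31657.
Unit vector along 235° is (sin 235°, cos 235°) = (-0.8192, -0.5736).
Slope in that direction = a·(-0.8192) + b·(-0.5736) = 0.13149.
Apparent dip = arctan|0.13149| = 7.5° (true dip is 26.4°, so apparent ≤ true as expected).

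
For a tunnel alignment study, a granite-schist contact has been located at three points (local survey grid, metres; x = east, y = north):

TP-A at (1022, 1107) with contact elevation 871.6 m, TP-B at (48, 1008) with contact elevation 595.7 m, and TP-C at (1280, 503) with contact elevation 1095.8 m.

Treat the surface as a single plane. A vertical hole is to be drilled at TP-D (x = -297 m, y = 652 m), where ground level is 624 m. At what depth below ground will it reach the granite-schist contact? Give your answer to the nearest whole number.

Let the plane be z = a·x + b·y + c.
TP-B−TP-A: −974a − 99b = −275.9;  TP-C−TP-A: 258a − 604b = 224.2.
Solving gives a = 0.30764, b = −0.23978.
Then c = 871.6 − a·1022 − b·1107 = 822.64.
At (-297, 652): z_contact = −91.4 − 156.3 + 822.64 = 574.9 m.
Depth below ground = 624 − 574.9 = 49 m.

49 m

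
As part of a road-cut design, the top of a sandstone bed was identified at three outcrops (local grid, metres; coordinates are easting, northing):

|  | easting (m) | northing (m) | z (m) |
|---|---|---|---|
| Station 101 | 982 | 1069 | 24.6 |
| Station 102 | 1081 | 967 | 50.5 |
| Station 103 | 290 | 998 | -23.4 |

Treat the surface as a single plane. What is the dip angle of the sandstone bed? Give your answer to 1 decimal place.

Let the plane be z = a·easting + b·northing + c.
Station 102−Station 101: 99a − 102b = 25.9;  Station 103−Station 101: −692a − 71b = −48.
Solving gives a = 0.08678, b = −0.16970.
Gradient magnitude |∇z| = √(a² + b²) = √(0.00753 + 0.02880) = 0.19060.
True dip = arctan(0.19060) = 10.8°, dipping toward NNW (azimuth ≈ 333°).

10.8°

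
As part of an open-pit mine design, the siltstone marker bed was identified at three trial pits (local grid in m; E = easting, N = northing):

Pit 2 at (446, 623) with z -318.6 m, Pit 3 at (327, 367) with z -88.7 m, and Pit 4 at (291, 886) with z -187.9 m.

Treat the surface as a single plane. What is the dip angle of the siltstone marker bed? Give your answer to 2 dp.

53.54°

Two edge vectors: Pit 2→Pit 3 = (-119, -256, 229.9), Pit 2→Pit 4 = (-155, 263, 130.7).
Normal n = (Pit 2→Pit 3) × (Pit 2→Pit 4) = (-93922.9, -20081.2, -70977).
So ∂z/∂E = −n_x/n_z = −1.32329 and ∂z/∂N = −n_y/n_z = −0.28293.
Gradient magnitude |∇z| = √(a² + b²) = √(1.75109 + 0.08005) = 1.35319.
True dip = arctan(1.35319) = 53.54°, dipping toward ENE (azimuth ≈ 078°).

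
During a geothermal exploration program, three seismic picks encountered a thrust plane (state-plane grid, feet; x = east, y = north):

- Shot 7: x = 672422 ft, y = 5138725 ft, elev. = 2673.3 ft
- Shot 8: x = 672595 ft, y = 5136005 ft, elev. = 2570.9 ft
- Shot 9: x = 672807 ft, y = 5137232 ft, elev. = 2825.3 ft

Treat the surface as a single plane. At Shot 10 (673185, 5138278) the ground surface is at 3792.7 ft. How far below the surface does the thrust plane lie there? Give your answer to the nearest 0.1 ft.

Let the plane be z = a·x + b·y + c.
Shot 8−Shot 7: 173a − 2720b = −102.4;  Shot 9−Shot 7: 385a − 1493b = 152.
Solving gives a = 0.717854359, b = 0.083304707.
Then c = 2673.3 − a·672422 − b·5138725 = −908107.75.
At (673185, 5138278): z_contact = 483248.79 + 428042.75 − 908107.75 = 3183.79 ft.
Depth below ground = 3792.7 − 3183.79 = 608.9 ft.

608.9 ft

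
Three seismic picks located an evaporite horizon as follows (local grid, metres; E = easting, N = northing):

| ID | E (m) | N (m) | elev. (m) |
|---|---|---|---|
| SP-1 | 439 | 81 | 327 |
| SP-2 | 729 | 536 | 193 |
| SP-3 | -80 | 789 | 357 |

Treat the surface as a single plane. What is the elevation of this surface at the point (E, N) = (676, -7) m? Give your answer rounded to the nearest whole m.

281 m

Two edge vectors: SP-1→SP-2 = (290, 455, -134), SP-1→SP-3 = (-519, 708, 30).
Normal n = (SP-1→SP-2) × (SP-1→SP-3) = (108522, 60846, 441465).
So ∂z/∂E = −n_x/n_z = −0.24582 and ∂z/∂N = −n_y/n_z = −0.13783.
Intercept c from SP-1: 327 + 107.92 + 11.16 = 446.08.
At (676, -7): z = −166.2 + 1.0 + 446.08 = 280.9 m.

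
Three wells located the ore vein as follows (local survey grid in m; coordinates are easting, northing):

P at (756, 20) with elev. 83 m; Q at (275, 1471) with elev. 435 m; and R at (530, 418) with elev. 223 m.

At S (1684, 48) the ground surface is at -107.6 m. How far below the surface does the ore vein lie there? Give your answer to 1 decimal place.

Let the plane be z = a·easting + b·northing + c.
Q−P: −481a + 1451b = 352;  R−P: −226a + 398b = 140.
Solving gives a = −0.461901, b = 0.089473.
Then c = 83 − a·756 − b·20 = 430.41.
At (1684, 48): z_contact = −777.84 + 4.29 + 430.41 = -343.14 m.
Depth below ground = -107.6 − (-343.14) = 235.5 m.

235.5 m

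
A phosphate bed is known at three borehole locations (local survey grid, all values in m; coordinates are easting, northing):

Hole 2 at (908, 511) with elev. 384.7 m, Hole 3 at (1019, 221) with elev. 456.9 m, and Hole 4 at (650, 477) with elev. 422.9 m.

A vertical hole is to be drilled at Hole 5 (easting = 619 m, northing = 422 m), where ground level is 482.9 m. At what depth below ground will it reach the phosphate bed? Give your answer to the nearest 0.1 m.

40.6 m

Let the plane be z = a·easting + b·northing + c.
Hole 3−Hole 2: 111a − 290b = 72.2;  Hole 4−Hole 2: −258a − 34b = 38.2.
Solving gives a = −0.109718, b = −0.290961.
Then c = 384.7 − a·908 − b·511 = 633.01.
At (619, 422): z_contact = −67.92 − 122.79 + 633.01 = 442.30 m.
Depth below ground = 482.9 − 442.30 = 40.6 m.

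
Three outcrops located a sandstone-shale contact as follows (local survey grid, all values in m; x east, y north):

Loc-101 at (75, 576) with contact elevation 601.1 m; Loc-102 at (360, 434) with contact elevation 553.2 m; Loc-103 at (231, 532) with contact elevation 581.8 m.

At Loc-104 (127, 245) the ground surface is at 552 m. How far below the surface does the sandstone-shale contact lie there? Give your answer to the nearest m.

22 m

Two edge vectors: Loc-101→Loc-102 = (285, -142, -47.9), Loc-101→Loc-103 = (156, -44, -19.3).
Normal n = (Loc-101→Loc-102) × (Loc-101→Loc-103) = (633, -1971.9, 9612).
So ∂z/∂x = −n_x/n_z = −0.06586 and ∂z/∂y = −n_y/n_z = 0.20515.
Intercept c from Loc-101: 601.1 + 4.94 − 118.17 = 487.87.
At (127, 245): z_contact = −8.4 + 50.3 + 487.87 = 529.8 m.
Depth below ground = 552 − 529.8 = 22 m.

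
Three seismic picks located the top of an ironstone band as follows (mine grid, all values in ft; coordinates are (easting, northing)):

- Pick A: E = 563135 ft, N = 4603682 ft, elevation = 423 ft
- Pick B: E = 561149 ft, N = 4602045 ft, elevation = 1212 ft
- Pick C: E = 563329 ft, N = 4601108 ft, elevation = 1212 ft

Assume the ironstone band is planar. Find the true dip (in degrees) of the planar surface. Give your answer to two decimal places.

Two edge vectors: Pick A→Pick B = (-1986, -1637, 789), Pick A→Pick C = (194, -2574, 789).
Normal n = (Pick A→Pick B) × (Pick A→Pick C) = (739293, 1720020, 5429542).
So ∂z/∂E = −n_x/n_z = −0.13616 and ∂z/∂N = −n_y/n_z = −0.31679.
Gradient magnitude |∇z| = √(a² + b²) = √(0.01854 + 0.10036) = 0.34481.
True dip = arctan(0.34481) = 19.02°, dipping toward NNE (azimuth ≈ 023°).

19.02°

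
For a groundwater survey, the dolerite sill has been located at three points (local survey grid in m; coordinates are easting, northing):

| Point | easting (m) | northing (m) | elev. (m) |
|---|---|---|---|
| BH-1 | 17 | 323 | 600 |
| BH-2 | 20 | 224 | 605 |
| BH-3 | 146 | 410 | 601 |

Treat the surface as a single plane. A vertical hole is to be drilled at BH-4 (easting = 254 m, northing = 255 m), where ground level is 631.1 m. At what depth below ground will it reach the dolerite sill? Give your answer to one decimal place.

Let the plane be z = a·easting + b·northing + c.
BH-2−BH-1: 3a − 99b = 5;  BH-3−BH-1: 129a + 87b = 1.
Solving gives a = 0.04098, b = −0.04926.
Then c = 600 − a·17 − b·323 = 615.22.
At (254, 255): z_contact = 10.41 − 12.56 + 615.22 = 613.06 m.
Depth below ground = 631.1 − 613.06 = 18.0 m.

18.0 m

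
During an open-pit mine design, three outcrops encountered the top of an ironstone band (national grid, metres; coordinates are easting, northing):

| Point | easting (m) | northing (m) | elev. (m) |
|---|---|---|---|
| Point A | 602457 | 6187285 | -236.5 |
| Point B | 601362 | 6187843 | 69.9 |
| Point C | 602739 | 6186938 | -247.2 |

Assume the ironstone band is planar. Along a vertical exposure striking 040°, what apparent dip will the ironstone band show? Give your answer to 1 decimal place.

28.7°

Let the plane be z = a·easting + b·northing + c.
Point B−Point A: −1095a + 558b = 306.4;  Point C−Point A: 282a − 347b = −10.7.
Solving gives a = −0.45079, b = −0.33551.
Unit vector along 040° is (sin 40°, cos 40°) = (0.6428, 0.7660).
Slope in that direction = a·(0.6428) + b·(0.7660) = −0.54678.
Apparent dip = arctan|0.54678| = 28.7° (true dip is 29.3°, so apparent ≤ true as expected).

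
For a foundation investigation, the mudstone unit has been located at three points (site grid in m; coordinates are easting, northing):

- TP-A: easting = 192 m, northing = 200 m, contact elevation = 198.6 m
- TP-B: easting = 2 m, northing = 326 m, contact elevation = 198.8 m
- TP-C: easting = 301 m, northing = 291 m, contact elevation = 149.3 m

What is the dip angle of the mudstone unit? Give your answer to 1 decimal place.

19.9°

Let the plane be z = a·easting + b·northing + c.
TP-B−TP-A: −190a + 126b = 0.2;  TP-C−TP-A: 109a + 91b = −49.3.
Solving gives a = −0.20081, b = −0.30122.
Gradient magnitude |∇z| = √(a² + b²) = √(0.04033 + 0.09074) = 0.36202.
True dip = arctan(0.36202) = 19.9°, dipping toward NNE (azimuth ≈ 034°).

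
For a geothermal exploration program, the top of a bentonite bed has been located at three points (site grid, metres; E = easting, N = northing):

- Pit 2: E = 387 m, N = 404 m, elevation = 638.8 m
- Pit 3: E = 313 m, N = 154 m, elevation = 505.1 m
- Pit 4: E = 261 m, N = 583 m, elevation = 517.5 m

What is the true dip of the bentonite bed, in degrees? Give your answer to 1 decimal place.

50.8°

Let the plane be z = a·E + b·N + c.
Pit 3−Pit 2: −74a − 250b = −133.7;  Pit 4−Pit 2: −126a + 179b = −121.3.
Solving gives a = 1.21256, b = 0.17588.
Gradient magnitude |∇z| = √(a² + b²) = √(1.47031 + 0.03093) = 1.22525.
True dip = arctan(1.22525) = 50.8°, dipping toward W (azimuth ≈ 262°).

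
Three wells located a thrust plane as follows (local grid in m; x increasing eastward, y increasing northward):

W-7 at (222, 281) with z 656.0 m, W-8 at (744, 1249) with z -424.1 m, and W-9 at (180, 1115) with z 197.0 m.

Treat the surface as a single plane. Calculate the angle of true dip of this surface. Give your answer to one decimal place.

48.5°

Let the plane be z = a·x + b·y + c.
W-8−W-7: 522a + 968b = −1080.1;  W-9−W-7: −42a + 834b = −459.
Solving gives a = −0.95901, b = −0.59866.
Gradient magnitude |∇z| = √(a² + b²) = √(0.91970 + 0.35839) = 1.13052.
True dip = arctan(1.13052) = 48.5°, dipping toward ENE (azimuth ≈ 058°).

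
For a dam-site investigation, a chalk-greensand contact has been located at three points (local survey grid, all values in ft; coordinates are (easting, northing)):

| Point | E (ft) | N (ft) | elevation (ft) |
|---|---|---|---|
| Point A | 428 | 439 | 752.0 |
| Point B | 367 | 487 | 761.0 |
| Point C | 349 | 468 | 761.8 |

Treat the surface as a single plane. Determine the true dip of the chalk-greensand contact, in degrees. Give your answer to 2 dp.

Let the plane be z = a·E + b·N + c.
Point B−Point A: −61a + 48b = 9;  Point C−Point A: −79a + 29b = 9.8.
Solving gives a = −0.10351, b = 0.05596.
Gradient magnitude |∇z| = √(a² + b²) = √(0.01071 + 0.00313) = 0.11767.
True dip = arctan(0.11767) = 6.71°, dipping toward ESE (azimuth ≈ 118°).

6.71°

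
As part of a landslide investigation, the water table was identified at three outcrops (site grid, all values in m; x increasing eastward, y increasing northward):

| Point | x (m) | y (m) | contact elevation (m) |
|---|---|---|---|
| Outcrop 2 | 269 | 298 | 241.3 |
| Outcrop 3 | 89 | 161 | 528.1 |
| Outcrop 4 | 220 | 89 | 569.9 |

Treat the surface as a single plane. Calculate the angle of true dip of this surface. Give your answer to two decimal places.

Two edge vectors: Outcrop 2→Outcrop 3 = (-180, -137, 286.8), Outcrop 2→Outcrop 4 = (-49, -209, 328.6).
Normal n = (Outcrop 2→Outcrop 3) × (Outcrop 2→Outcrop 4) = (14923, 45094.8, 30907).
So ∂z/∂x = −n_x/n_z = −0.48284 and ∂z/∂y = −n_y/n_z = −1.45905.
Gradient magnitude |∇z| = √(a² + b²) = √(0.23313 + 2.12882) = 1.53686.
True dip = arctan(1.53686) = 56.95°, dipping toward NNE (azimuth ≈ 018°).

56.95°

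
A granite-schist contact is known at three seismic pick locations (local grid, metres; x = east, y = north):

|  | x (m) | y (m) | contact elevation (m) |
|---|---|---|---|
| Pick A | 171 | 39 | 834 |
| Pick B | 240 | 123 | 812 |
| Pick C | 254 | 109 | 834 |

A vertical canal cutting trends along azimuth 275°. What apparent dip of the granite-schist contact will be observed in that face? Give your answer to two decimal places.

Two edge vectors: Pick A→Pick B = (69, 84, -22), Pick A→Pick C = (83, 70, 0).
Normal n = (Pick A→Pick B) × (Pick A→Pick C) = (1540, -1826, -2142).
So ∂z/∂x = −n_x/n_z = 0.71895 and ∂z/∂y = −n_y/n_z = −0.85247.
Unit vector along 275° is (sin 275°, cos 275°) = (-0.9962, 0.0872).
Slope in that direction = a·(-0.9962) + b·(0.0872) = −0.79052.
Apparent dip = arctan|0.79052| = 38.33° (true dip is 48.1°, so apparent ≤ true as expected).

38.33°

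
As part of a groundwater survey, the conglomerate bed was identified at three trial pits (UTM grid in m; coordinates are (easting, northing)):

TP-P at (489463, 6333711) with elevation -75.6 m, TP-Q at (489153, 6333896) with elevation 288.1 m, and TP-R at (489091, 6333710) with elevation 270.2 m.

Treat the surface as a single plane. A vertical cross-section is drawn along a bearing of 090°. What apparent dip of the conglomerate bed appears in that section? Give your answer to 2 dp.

Let the plane be z = a·E + b·N + c.
TP-Q−TP-P: −310a + 185b = 363.7;  TP-R−TP-P: −372a − 1b = 345.8.
Solving gives a = −0.93066, b = 0.40646.
Unit vector along 090° is (sin 90°, cos 90°) = (1.0000, 0.0000).
Slope in that direction = a·(1.0000) + b·(0.0000) = −0.93066.
Apparent dip = arctan|0.93066| = 42.94° (true dip is 45.4°, so apparent ≤ true as expected).

42.94°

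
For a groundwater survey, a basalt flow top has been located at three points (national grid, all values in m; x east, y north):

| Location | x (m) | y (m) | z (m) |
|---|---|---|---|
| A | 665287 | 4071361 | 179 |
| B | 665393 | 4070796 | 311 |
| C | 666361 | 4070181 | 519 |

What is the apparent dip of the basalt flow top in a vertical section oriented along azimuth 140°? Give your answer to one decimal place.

12.2°

Let the plane be z = a·x + b·y + c.
B−A: 106a − 565b = 132;  C−A: 1074a − 1180b = 340.
Solving gives a = 0.07544, b = −0.21948.
Unit vector along 140° is (sin 140°, cos 140°) = (0.6428, -0.7660).
Slope in that direction = a·(0.6428) + b·(-0.7660) = 0.21662.
Apparent dip = arctan|0.21662| = 12.2° (true dip is 13.1°, so apparent ≤ true as expected).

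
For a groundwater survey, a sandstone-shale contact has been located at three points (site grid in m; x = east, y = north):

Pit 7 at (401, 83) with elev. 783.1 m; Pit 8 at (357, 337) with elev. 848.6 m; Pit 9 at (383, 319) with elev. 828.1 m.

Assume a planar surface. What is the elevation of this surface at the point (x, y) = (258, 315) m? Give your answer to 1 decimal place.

914.2 m

Let the plane be z = a·x + b·y + c.
Pit 8−Pit 7: −44a + 254b = 65.5;  Pit 9−Pit 7: −18a + 236b = 45.
Solving gives a = −0.69305, b = 0.13782.
Then c = 783.1 − a·401 − b·83 = 1049.57.
At (258, 315): z = −178.8 + 43.4 + 1049.57 = 914.2 m.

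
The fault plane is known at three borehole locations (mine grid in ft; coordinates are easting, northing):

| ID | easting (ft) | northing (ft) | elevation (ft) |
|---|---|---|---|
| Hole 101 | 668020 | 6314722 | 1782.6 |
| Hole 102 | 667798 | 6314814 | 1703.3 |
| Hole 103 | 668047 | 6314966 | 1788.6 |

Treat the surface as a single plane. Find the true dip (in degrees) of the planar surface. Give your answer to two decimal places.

19.37°

Two edge vectors: Hole 101→Hole 102 = (-222, 92, -79.3), Hole 101→Hole 103 = (27, 244, 6).
Normal n = (Hole 101→Hole 102) × (Hole 101→Hole 103) = (19901.2, -809.1, -56652).
So ∂z/∂easting = −n_x/n_z = 0.35129 and ∂z/∂northing = −n_y/n_z = −0.01428.
Gradient magnitude |∇z| = √(a² + b²) = √(0.12340 + 0.00020) = 0.35158.
True dip = arctan(0.35158) = 19.37°, dipping toward W (azimuth ≈ 272°).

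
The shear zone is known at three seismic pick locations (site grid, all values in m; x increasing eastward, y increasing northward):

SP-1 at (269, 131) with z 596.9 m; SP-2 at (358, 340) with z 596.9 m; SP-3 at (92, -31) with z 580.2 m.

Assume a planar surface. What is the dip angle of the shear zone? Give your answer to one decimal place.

9.5°

Two edge vectors: SP-1→SP-2 = (89, 209, 0), SP-1→SP-3 = (-177, -162, -16.7).
Normal n = (SP-1→SP-2) × (SP-1→SP-3) = (-3490.3, 1486.3, 22575).
So ∂z/∂x = −n_x/n_z = 0.15461 and ∂z/∂y = −n_y/n_z = −0.06584.
Gradient magnitude |∇z| = √(a² + b²) = √(0.02390 + 0.00433) = 0.16804.
True dip = arctan(0.16804) = 9.5°, dipping toward WNW (azimuth ≈ 293°).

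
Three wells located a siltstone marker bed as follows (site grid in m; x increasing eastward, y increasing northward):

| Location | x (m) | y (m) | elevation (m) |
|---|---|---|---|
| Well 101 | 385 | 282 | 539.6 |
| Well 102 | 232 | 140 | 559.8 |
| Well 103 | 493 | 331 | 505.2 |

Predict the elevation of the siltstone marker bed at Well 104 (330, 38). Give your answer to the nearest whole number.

Let the plane be z = a·x + b·y + c.
Well 102−Well 101: −153a − 142b = 20.2;  Well 103−Well 101: 108a + 49b = −34.4.
Solving gives a = −0.49687, b = 0.39311.
Then c = 539.6 − a·385 − b·282 = 620.04.
At (330, 38): z = −164.0 + 14.9 + 620.04 = 471.0 m.

471 m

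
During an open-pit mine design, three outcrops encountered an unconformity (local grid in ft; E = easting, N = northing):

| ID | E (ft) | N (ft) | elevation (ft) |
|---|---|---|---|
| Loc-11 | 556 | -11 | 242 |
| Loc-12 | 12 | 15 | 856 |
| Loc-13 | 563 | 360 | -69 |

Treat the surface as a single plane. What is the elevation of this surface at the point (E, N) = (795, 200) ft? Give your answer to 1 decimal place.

Two edge vectors: Loc-11→Loc-12 = (-544, 26, 614), Loc-11→Loc-13 = (7, 371, -311).
Normal n = (Loc-11→Loc-12) × (Loc-11→Loc-13) = (-235880, -164886, -202006).
So ∂z/∂E = −n_x/n_z = −1.16769 and ∂z/∂N = −n_y/n_z = −0.81624.
Intercept c from Loc-11: 242 + 649.23 − 8.98 = 882.26.
At (795, 200): z = −928.3 − 163.2 + 882.26 = -209.3 ft.

-209.3 ft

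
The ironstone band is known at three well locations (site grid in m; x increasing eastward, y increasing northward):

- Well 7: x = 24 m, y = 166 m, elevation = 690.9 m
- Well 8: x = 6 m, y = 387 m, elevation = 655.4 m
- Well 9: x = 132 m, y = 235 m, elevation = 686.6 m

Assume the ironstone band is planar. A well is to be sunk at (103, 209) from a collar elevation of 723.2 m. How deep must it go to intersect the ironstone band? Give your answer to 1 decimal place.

34.3 m

Two edge vectors: Well 7→Well 8 = (-18, 221, -35.5), Well 7→Well 9 = (108, 69, -4.3).
Normal n = (Well 7→Well 8) × (Well 7→Well 9) = (1499.2, -3911.4, -25110).
So ∂z/∂x = −n_x/n_z = 0.05971 and ∂z/∂y = −n_y/n_z = −0.15577.
Intercept c from Well 7: 690.9 − 1.43 + 25.86 = 715.32.
At (103, 209): z_contact = 6.15 − 32.56 + 715.32 = 688.92 m.
Depth below ground = 723.2 − 688.92 = 34.3 m.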